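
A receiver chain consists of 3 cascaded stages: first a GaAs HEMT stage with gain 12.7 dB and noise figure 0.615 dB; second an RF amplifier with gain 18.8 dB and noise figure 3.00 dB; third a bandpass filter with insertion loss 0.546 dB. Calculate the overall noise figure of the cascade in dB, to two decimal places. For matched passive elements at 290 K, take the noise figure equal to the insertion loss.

Convert to linear (a loss of L dB is a gain of −L dB): F_i = 10^(NF_i/10), G_i = 10^(G_i,dB/10)
  Stage 1: F_1 = 10^(0.615/10) = 1.152, G_1 = 10^(12.7/10) = 18.62
  Stage 2: F_2 = 10^(3.00/10) = 1.995, G_2 = 10^(18.8/10) = 75.86
  Stage 3: F_3 = 10^(0.546/10) = 1.134, G_3 = 10^(−0.546/10) = 0.8819
Friis cascade:
  F = 1.152 + (1.995 − 1)/18.62 + (1.134 − 1)/1413 = 1.206
NF = 10 log₁₀(1.206) = 0.81 dB

0.81 dB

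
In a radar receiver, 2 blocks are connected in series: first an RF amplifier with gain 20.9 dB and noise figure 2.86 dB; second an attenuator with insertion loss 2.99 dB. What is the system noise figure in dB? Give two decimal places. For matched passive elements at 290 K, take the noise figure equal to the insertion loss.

2.88 dB

Convert to linear (a loss of L dB is a gain of −L dB): F_i = 10^(NF_i/10), G_i = 10^(G_i,dB/10)
  Stage 1: F_1 = 10^(2.86/10) = 1.932, G_1 = 10^(20.9/10) = 123.0
  Stage 2: F_2 = 10^(2.99/10) = 1.991, G_2 = 10^(−2.99/10) = 0.5023
Friis cascade:
  F = 1.932 + (1.991 − 1)/123.0 = 1.940
NF = 10 log₁₀(1.940) = 2.88 dB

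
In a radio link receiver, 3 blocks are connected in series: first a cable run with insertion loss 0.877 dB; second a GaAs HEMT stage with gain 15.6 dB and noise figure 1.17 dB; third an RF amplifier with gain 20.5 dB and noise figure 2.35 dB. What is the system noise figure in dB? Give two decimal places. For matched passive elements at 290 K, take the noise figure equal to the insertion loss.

Convert to linear (a loss of L dB is a gain of −L dB): F_i = 10^(NF_i/10), G_i = 10^(G_i,dB/10)
  Stage 1: F_1 = 10^(0.877/10) = 1.224, G_1 = 10^(−0.877/10) = 0.8171
  Stage 2: F_2 = 10^(1.17/10) = 1.309, G_2 = 10^(15.6/10) = 36.31
  Stage 3: F_3 = 10^(2.35/10) = 1.718, G_3 = 10^(20.5/10) = 112.2
Friis cascade:
  F = 1.224 + (1.309 − 1)/0.8171 + (1.718 − 1)/29.67 = 1.626
NF = 10 log₁₀(1.626) = 2.11 dB

2.11 dB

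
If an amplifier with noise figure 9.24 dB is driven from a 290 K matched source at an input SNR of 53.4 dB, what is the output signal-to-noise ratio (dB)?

44.16 dB

By definition F = SNR_in/SNR_out, so in dB: SNR_out = SNR_in − NF
SNR_out = 53.4 − 9.24 = 44.16 dB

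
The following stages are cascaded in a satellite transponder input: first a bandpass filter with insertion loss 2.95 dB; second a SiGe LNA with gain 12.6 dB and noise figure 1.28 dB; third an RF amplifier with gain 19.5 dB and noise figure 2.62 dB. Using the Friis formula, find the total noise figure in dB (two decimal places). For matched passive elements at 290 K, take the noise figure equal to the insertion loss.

4.37 dB

Convert to linear (a loss of L dB is a gain of −L dB): F_i = 10^(NF_i/10), G_i = 10^(G_i,dB/10)
  Stage 1: F_1 = 10^(2.95/10) = 1.972, G_1 = 10^(−2.95/10) = 0.5070
  Stage 2: F_2 = 10^(1.28/10) = 1.343, G_2 = 10^(12.6/10) = 18.20
  Stage 3: F_3 = 10^(2.62/10) = 1.828, G_3 = 10^(19.5/10) = 89.13
Friis cascade:
  F = 1.972 + (1.343 − 1)/0.5070 + (1.828 − 1)/9.226 = 2.738
NF = 10 log₁₀(2.738) = 4.37 dB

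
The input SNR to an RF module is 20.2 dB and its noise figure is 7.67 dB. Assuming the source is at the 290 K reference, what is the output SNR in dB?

By definition F = SNR_in/SNR_out, so in dB: SNR_out = SNR_in − NF
SNR_out = 20.2 − 7.67 = 12.53 dB

12.53 dB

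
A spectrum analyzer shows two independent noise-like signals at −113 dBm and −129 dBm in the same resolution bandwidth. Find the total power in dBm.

−112.9 dBm

Convert to linear, add, convert back:
P₁ = 5.01×10⁻¹⁵ W, P₂ = 1.26×10⁻¹⁶ W
P_tot = 5.14×10⁻¹⁵ W → 10 log₁₀(P_tot / 10⁻³) = −112.9 dBm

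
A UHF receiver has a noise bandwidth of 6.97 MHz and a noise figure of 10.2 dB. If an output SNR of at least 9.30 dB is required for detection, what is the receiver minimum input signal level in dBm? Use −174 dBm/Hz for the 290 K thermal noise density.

Sensitivity = −174 + 10 log₁₀(B) + NF + SNR_min
= −174 + 68.43 + 10.2 + 9.30
= −86.07 dBm → −86.1 dBm

−86.1 dBm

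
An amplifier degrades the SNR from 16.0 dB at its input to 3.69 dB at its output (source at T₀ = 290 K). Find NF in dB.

12.31 dB

NF (dB) = SNR_in(dB) − SNR_out(dB) when the source is at T₀
NF = 16.0 − 3.69 = 12.31 dB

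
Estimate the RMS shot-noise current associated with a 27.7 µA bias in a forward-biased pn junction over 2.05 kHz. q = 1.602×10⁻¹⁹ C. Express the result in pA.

135 pA

I_n = √(2qI·B)
2qI·B = 2 × 1.602×10⁻¹⁹ × 2.77×10⁻⁵ × 2.05×10³ = 1.82×10⁻²⁰ A²
I_n = √(1.82×10⁻²⁰) = 1.35×10⁻¹⁰ A = 135 pA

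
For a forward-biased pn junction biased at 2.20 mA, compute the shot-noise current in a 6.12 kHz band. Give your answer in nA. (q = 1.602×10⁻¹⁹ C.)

I_n = √(2qI·B)
2qI·B = 2 × 1.602×10⁻¹⁹ × 2.20×10⁻³ × 6.12×10³ = 4.31×10⁻¹⁸ A²
I_n = √(4.31×10⁻¹⁸) = 2.08×10⁻⁹ A = 2.08 nA

2.08 nA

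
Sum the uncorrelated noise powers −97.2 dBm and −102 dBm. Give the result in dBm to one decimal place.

Convert to linear, add, convert back:
P₁ = 1.91×10⁻¹³ W, P₂ = 6.31×10⁻¹⁴ W
P_tot = 2.54×10⁻¹³ W → 10 log₁₀(P_tot / 10⁻³) = −96.0 dBm

−96.0 dBm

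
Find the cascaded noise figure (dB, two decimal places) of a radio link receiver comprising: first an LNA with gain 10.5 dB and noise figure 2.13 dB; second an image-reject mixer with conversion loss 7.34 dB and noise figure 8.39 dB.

3.34 dB

Convert to linear (a loss of L dB is a gain of −L dB): F_i = 10^(NF_i/10), G_i = 10^(G_i,dB/10)
  Stage 1: F_1 = 10^(2.13/10) = 1.633, G_1 = 10^(10.5/10) = 11.22
  Stage 2: F_2 = 10^(8.39/10) = 6.902, G_2 = 10^(−7.34/10) = 0.1845
Friis cascade:
  F = 1.633 + (6.902 − 1)/11.22 = 2.159
NF = 10 log₁₀(2.159) = 3.34 dB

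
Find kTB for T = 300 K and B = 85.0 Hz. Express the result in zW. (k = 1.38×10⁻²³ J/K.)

P_n = kTB = 1.38×10⁻²³ × 300 × 8.50×10¹ = 3.52×10⁻¹⁹ W = 352 zW

352 zW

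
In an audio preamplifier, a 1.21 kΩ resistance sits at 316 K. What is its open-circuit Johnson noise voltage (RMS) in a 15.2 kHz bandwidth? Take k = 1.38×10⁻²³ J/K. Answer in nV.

V_n = √(4kTRB)
4kTRB = 4 × 1.38×10⁻²³ × 316 × 1.21×10³ × 1.52×10⁴ = 3.21×10⁻¹³ V²
V_n = √(3.21×10⁻¹³) = 5.66×10⁻⁷ V = 566 nV

566 nV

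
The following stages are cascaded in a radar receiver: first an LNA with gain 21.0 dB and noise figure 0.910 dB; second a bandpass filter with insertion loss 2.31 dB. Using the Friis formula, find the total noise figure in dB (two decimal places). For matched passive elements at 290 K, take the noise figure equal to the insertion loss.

Convert to linear (a loss of L dB is a gain of −L dB): F_i = 10^(NF_i/10), G_i = 10^(G_i,dB/10)
  Stage 1: F_1 = 10^(0.910/10) = 1.233, G_1 = 10^(21.0/10) = 125.9
  Stage 2: F_2 = 10^(2.31/10) = 1.702, G_2 = 10^(−2.31/10) = 0.5875
Friis cascade:
  F = 1.233 + (1.702 − 1)/125.9 = 1.239
NF = 10 log₁₀(1.239) = 0.93 dB

0.93 dB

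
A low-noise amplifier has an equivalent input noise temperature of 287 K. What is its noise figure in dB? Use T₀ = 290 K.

F = 1 + T_e/T₀ = 1 + 287/290 = 1.98966
NF = 10 log₁₀(1.98966) = 2.99 dB

2.99 dB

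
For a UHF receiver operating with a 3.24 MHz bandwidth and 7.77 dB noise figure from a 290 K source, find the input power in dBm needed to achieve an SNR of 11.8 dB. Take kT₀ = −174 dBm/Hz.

−89.3 dBm

Sensitivity = −174 + 10 log₁₀(B) + NF + SNR_min
= −174 + 65.11 + 7.77 + 11.8
= −89.32 dBm → −89.3 dBm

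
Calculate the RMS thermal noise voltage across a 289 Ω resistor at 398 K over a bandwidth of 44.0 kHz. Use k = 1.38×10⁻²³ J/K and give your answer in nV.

V_n = √(4kTRB)
4kTRB = 4 × 1.38×10⁻²³ × 398 × 2.89×10² × 4.40×10⁴ = 2.79×10⁻¹³ V²
V_n = √(2.79×10⁻¹³) = 5.29×10⁻⁷ V = 529 nV

529 nV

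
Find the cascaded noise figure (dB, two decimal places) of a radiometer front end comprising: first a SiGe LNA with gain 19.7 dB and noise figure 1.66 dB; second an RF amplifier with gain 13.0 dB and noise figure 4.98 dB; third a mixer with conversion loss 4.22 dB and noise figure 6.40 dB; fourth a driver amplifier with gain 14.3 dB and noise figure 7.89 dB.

1.75 dB

Convert to linear (a loss of L dB is a gain of −L dB): F_i = 10^(NF_i/10), G_i = 10^(G_i,dB/10)
  Stage 1: F_1 = 10^(1.66/10) = 1.466, G_1 = 10^(19.7/10) = 93.33
  Stage 2: F_2 = 10^(4.98/10) = 3.148, G_2 = 10^(13.0/10) = 19.95
  Stage 3: F_3 = 10^(6.40/10) = 4.365, G_3 = 10^(−4.22/10) = 0.3784
  Stage 4: F_4 = 10^(7.89/10) = 6.152, G_4 = 10^(14.3/10) = 26.92
Friis cascade:
  F = 1.466 + (3.148 − 1)/93.33 + (4.365 − 1)/1862 + (6.152 − 1)/704.7 = 1.498
NF = 10 log₁₀(1.498) = 1.75 dB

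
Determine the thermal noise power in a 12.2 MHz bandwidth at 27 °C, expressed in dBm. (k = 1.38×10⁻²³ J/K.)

−103.0 dBm

T = 27 °C + 273.15 = 300.15 K
P_n = kTB = 1.38×10⁻²³ × 300.15 × 1.22×10⁷ = 5.05×10⁻¹⁴ W
In dBm: 10 log₁₀(5.05×10⁻¹⁴ / 10⁻³) = −103.0 dBm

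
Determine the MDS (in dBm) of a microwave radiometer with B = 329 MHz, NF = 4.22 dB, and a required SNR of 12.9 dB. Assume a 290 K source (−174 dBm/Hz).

Sensitivity = −174 + 10 log₁₀(B) + NF + SNR_min
= −174 + 85.17 + 4.22 + 12.9
= −71.71 dBm → −71.7 dBm

−71.7 dBm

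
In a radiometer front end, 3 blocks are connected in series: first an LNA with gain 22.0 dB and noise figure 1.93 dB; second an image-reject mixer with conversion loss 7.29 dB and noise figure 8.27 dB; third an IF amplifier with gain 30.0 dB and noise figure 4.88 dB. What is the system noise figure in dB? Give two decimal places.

Convert to linear (a loss of L dB is a gain of −L dB): F_i = 10^(NF_i/10), G_i = 10^(G_i,dB/10)
  Stage 1: F_1 = 10^(1.93/10) = 1.560, G_1 = 10^(22.0/10) = 158.5
  Stage 2: F_2 = 10^(8.27/10) = 6.714, G_2 = 10^(−7.29/10) = 0.1866
  Stage 3: F_3 = 10^(4.88/10) = 3.076, G_3 = 10^(30.0/10) = 1000
Friis cascade:
  F = 1.560 + (6.714 − 1)/158.5 + (3.076 − 1)/29.58 = 1.666
NF = 10 log₁₀(1.666) = 2.22 dB

2.22 dB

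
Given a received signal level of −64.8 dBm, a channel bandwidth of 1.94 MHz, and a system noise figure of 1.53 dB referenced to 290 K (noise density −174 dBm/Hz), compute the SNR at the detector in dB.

Noise floor: N = −174 + 10 log₁₀(B) + NF
10 log₁₀(1.94×10⁶) = 62.88 dB
N = −174 + 62.88 + 1.53 = −109.59 dBm
SNR = P_sig − N = −64.8 − (−109.59) = 44.79 dB → 44.8 dB

44.8 dB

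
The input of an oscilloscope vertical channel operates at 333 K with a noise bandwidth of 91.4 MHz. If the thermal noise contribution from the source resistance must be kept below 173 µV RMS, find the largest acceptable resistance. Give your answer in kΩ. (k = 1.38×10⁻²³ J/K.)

17.8 kΩ

Johnson–Nyquist: V_n = √(4kTRB) ⇒ R = V_n² / (4kTB)
4kTB = 4 × 1.38×10⁻²³ × 333 × 9.14×10⁷ = 1.68×10⁻¹²
R = (1.73×10⁻⁴)² / 1.68×10⁻¹² = 1.78×10⁴ Ω = 17.8 kΩ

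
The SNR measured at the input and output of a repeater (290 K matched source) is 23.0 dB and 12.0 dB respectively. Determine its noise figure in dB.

11.0 dB

NF (dB) = SNR_in(dB) − SNR_out(dB) when the source is at T₀
NF = 23.0 − 12.0 = 11.0 dB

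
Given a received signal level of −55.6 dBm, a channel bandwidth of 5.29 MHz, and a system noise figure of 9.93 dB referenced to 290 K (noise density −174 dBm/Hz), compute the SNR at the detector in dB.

41.2 dB

Noise floor: N = −174 + 10 log₁₀(B) + NF
10 log₁₀(5.29×10⁶) = 67.23 dB
N = −174 + 67.23 + 9.93 = −96.84 dBm
SNR = P_sig − N = −55.6 − (−96.84) = 41.24 dB → 41.2 dB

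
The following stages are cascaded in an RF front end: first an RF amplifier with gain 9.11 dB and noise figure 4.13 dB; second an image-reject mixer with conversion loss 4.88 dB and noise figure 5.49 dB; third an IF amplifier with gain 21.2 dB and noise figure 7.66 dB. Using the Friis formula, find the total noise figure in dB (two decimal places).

Convert to linear (a loss of L dB is a gain of −L dB): F_i = 10^(NF_i/10), G_i = 10^(G_i,dB/10)
  Stage 1: F_1 = 10^(4.13/10) = 2.588, G_1 = 10^(9.11/10) = 8.147
  Stage 2: F_2 = 10^(5.49/10) = 3.540, G_2 = 10^(−4.88/10) = 0.3251
  Stage 3: F_3 = 10^(7.66/10) = 5.834, G_3 = 10^(21.2/10) = 131.8
Friis cascade:
  F = 2.588 + (3.540 − 1)/8.147 + (5.834 − 1)/2.649 = 4.725
NF = 10 log₁₀(4.725) = 6.74 dB

6.74 dB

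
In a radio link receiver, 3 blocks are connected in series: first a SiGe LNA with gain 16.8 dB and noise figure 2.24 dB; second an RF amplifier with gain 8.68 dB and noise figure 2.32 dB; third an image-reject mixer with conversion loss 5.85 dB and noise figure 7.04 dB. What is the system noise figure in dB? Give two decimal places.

2.31 dB

Convert to linear (a loss of L dB is a gain of −L dB): F_i = 10^(NF_i/10), G_i = 10^(G_i,dB/10)
  Stage 1: F_1 = 10^(2.24/10) = 1.675, G_1 = 10^(16.8/10) = 47.86
  Stage 2: F_2 = 10^(2.32/10) = 1.706, G_2 = 10^(8.68/10) = 7.379
  Stage 3: F_3 = 10^(7.04/10) = 5.058, G_3 = 10^(−5.85/10) = 0.2600
Friis cascade:
  F = 1.675 + (1.706 − 1)/47.86 + (5.058 − 1)/353.2 = 1.701
NF = 10 log₁₀(1.701) = 2.31 dB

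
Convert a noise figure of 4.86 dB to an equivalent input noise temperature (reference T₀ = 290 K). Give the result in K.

F = 10^(4.86/10) = 3.06196
T_e = (F − 1)·T₀ = (3.06196 − 1) × 290 = 598 K

598 K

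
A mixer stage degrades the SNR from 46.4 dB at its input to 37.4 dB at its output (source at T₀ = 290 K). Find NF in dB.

9.0 dB

NF (dB) = SNR_in(dB) − SNR_out(dB) when the source is at T₀
NF = 46.4 − 37.4 = 9.0 dB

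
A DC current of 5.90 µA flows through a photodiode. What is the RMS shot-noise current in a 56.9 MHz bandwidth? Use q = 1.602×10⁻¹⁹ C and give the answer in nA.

I_n = √(2qI·B)
2qI·B = 2 × 1.602×10⁻¹⁹ × 5.90×10⁻⁶ × 5.69×10⁷ = 1.08×10⁻¹⁶ A²
I_n = √(1.08×10⁻¹⁶) = 1.04×10⁻⁸ A = 10.4 nA

10.4 nA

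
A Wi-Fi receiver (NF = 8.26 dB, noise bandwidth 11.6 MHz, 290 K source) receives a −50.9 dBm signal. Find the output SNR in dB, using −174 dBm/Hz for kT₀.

Noise floor: N = −174 + 10 log₁₀(B) + NF
10 log₁₀(1.16×10⁷) = 70.64 dB
N = −174 + 70.64 + 8.26 = −95.10 dBm
SNR = P_sig − N = −50.9 − (−95.10) = 44.20 dB → 44.2 dB

44.2 dB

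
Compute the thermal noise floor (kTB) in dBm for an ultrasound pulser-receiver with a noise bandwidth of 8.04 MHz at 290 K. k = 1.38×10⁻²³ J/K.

P_n = kTB = 1.38×10⁻²³ × 290 × 8.04×10⁶ = 3.22×10⁻¹⁴ W
In dBm: 10 log₁₀(3.22×10⁻¹⁴ / 10⁻³) = −104.9 dBm

−104.9 dBm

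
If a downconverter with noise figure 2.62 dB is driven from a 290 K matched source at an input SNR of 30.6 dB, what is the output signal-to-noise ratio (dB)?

By definition F = SNR_in/SNR_out, so in dB: SNR_out = SNR_in − NF
SNR_out = 30.6 − 2.62 = 27.98 dB

27.98 dB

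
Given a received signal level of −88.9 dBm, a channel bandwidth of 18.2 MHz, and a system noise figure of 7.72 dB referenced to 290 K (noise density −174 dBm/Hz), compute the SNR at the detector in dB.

Noise floor: N = −174 + 10 log₁₀(B) + NF
10 log₁₀(1.82×10⁷) = 72.6 dB
N = −174 + 72.6 + 7.72 = −93.68 dBm
SNR = P_sig − N = −88.9 − (−93.68) = 4.78 dB → 4.8 dB

4.8 dB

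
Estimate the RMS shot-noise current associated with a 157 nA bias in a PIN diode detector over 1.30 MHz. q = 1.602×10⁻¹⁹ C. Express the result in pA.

I_n = √(2qI·B)
2qI·B = 2 × 1.602×10⁻¹⁹ × 1.57×10⁻⁷ × 1.30×10⁶ = 6.54×10⁻²⁰ A²
I_n = √(6.54×10⁻²⁰) = 2.56×10⁻¹⁰ A = 256 pA

256 pA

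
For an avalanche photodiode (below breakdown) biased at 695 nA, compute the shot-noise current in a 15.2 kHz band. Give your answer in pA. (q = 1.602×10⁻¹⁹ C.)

I_n = √(2qI·B)
2qI·B = 2 × 1.602×10⁻¹⁹ × 6.95×10⁻⁷ × 1.52×10⁴ = 3.38×10⁻²¹ A²
I_n = √(3.38×10⁻²¹) = 5.82×10⁻¹¹ A = 58.2 pA

58.2 pA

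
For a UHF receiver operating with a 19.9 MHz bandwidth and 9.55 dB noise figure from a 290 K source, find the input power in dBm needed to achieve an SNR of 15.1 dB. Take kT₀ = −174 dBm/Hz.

Sensitivity = −174 + 10 log₁₀(B) + NF + SNR_min
= −174 + 72.99 + 9.55 + 15.1
= −76.36 dBm → −76.4 dBm

−76.4 dBm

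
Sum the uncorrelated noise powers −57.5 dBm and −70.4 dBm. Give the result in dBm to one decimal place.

Convert to linear, add, convert back:
P₁ = 1.78×10⁻⁹ W, P₂ = 9.12×10⁻¹¹ W
P_tot = 1.87×10⁻⁹ W → 10 log₁₀(P_tot / 10⁻³) = −57.3 dBm

−57.3 dBm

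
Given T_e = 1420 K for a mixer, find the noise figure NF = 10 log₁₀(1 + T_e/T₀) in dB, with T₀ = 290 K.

7.71 dB

F = 1 + T_e/T₀ = 1 + 1420/290 = 5.89655
NF = 10 log₁₀(5.89655) = 7.71 dB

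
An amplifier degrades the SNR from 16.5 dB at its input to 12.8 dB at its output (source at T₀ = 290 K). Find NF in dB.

NF (dB) = SNR_in(dB) − SNR_out(dB) when the source is at T₀
NF = 16.5 − 12.8 = 3.7 dB

3.7 dB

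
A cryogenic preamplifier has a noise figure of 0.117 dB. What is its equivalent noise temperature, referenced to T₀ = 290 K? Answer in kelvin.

7.92 K

F = 10^(0.117/10) = 1.02731
T_e = (F − 1)·T₀ = (1.02731 − 1) × 290 = 7.92 K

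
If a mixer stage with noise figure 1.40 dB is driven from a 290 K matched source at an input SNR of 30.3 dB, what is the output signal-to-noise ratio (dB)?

28.90 dB

By definition F = SNR_in/SNR_out, so in dB: SNR_out = SNR_in − NF
SNR_out = 30.3 − 1.40 = 28.90 dB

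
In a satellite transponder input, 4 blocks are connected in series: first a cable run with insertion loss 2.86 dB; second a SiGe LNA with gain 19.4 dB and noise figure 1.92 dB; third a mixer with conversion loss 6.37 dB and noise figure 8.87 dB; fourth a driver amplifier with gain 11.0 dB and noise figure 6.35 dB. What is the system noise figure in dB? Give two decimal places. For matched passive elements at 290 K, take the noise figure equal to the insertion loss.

5.41 dB

Convert to linear (a loss of L dB is a gain of −L dB): F_i = 10^(NF_i/10), G_i = 10^(G_i,dB/10)
  Stage 1: F_1 = 10^(2.86/10) = 1.932, G_1 = 10^(−2.86/10) = 0.5176
  Stage 2: F_2 = 10^(1.92/10) = 1.556, G_2 = 10^(19.4/10) = 87.10
  Stage 3: F_3 = 10^(8.87/10) = 7.709, G_3 = 10^(−6.37/10) = 0.2307
  Stage 4: F_4 = 10^(6.35/10) = 4.315, G_4 = 10^(11.0/10) = 12.59
Friis cascade:
  F = 1.932 + (1.556 − 1)/0.5176 + (7.709 − 1)/45.08 + (4.315 − 1)/10.40 = 3.474
NF = 10 log₁₀(3.474) = 5.41 dB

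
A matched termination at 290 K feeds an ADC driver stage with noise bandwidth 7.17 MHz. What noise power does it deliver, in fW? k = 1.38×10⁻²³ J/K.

28.7 fW

P_n = kTB = 1.38×10⁻²³ × 290 × 7.17×10⁶ = 2.87×10⁻¹⁴ W = 28.7 fW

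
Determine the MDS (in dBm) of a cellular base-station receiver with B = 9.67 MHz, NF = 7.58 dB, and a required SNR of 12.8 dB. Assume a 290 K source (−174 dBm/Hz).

Sensitivity = −174 + 10 log₁₀(B) + NF + SNR_min
= −174 + 69.85 + 7.58 + 12.8
= −83.77 dBm → −83.8 dBm

−83.8 dBm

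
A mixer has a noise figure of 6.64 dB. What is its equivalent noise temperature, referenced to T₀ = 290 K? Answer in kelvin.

F = 10^(6.64/10) = 4.61318
T_e = (F − 1)·T₀ = (4.61318 − 1) × 290 = 1048 K

1048 K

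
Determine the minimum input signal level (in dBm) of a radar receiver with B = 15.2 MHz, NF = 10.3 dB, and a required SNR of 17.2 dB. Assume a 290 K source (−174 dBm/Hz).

−74.7 dBm

Sensitivity = −174 + 10 log₁₀(B) + NF + SNR_min
= −174 + 71.82 + 10.3 + 17.2
= −74.68 dBm → −74.7 dBm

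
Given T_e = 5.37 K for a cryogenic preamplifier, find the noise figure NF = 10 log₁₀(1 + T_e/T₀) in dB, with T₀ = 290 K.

F = 1 + T_e/T₀ = 1 + 5.37/290 = 1.01852
NF = 10 log₁₀(1.01852) = 0.080 dB

0.080 dB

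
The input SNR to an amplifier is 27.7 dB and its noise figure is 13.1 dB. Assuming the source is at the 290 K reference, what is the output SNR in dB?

By definition F = SNR_in/SNR_out, so in dB: SNR_out = SNR_in − NF
SNR_out = 27.7 − 13.1 = 14.6 dB

14.6 dB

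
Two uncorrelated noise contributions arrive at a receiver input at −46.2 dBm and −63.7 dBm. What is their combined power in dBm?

−46.1 dBm

Convert to linear, add, convert back:
P₁ = 2.40×10⁻⁸ W, P₂ = 4.27×10⁻¹⁰ W
P_tot = 2.44×10⁻⁸ W → 10 log₁₀(P_tot / 10⁻³) = −46.1 dBm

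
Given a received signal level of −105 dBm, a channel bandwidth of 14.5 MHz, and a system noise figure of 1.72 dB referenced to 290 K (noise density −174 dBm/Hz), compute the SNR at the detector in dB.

−4.3 dB

Noise floor: N = −174 + 10 log₁₀(B) + NF
10 log₁₀(1.45×10⁷) = 71.61 dB
N = −174 + 71.61 + 1.72 = −100.67 dBm
SNR = P_sig − N = −105 − (−100.67) = −4.33 dB → −4.3 dB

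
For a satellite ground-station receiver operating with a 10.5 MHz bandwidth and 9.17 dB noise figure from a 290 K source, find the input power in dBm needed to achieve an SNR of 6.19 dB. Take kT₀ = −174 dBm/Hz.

−88.4 dBm

Sensitivity = −174 + 10 log₁₀(B) + NF + SNR_min
= −174 + 70.21 + 9.17 + 6.19
= −88.43 dBm → −88.4 dBm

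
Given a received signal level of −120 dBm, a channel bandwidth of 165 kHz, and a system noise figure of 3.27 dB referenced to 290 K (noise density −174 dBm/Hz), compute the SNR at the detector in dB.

−1.4 dB

Noise floor: N = −174 + 10 log₁₀(B) + NF
10 log₁₀(1.65×10⁵) = 52.17 dB
N = −174 + 52.17 + 3.27 = −118.56 dBm
SNR = P_sig − N = −120 − (−118.56) = −1.44 dB → −1.4 dB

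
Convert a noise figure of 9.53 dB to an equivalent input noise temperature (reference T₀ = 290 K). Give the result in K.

2313 K

F = 10^(9.53/10) = 8.97429
T_e = (F − 1)·T₀ = (8.97429 − 1) × 290 = 2313 K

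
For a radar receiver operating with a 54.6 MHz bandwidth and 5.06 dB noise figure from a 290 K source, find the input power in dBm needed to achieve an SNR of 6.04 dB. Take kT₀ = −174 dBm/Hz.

−85.5 dBm

Sensitivity = −174 + 10 log₁₀(B) + NF + SNR_min
= −174 + 77.37 + 5.06 + 6.04
= −85.53 dBm → −85.5 dBm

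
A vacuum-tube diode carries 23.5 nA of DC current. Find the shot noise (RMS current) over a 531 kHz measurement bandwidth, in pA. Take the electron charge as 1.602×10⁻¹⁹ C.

63.2 pA

I_n = √(2qI·B)
2qI·B = 2 × 1.602×10⁻¹⁹ × 2.35×10⁻⁸ × 5.31×10⁵ = 4.00×10⁻²¹ A²
I_n = √(4.00×10⁻²¹) = 6.32×10⁻¹¹ A = 63.2 pA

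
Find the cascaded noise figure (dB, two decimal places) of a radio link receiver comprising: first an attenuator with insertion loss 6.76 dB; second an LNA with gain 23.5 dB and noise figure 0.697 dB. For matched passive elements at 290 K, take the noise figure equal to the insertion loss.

7.46 dB

Convert to linear (a loss of L dB is a gain of −L dB): F_i = 10^(NF_i/10), G_i = 10^(G_i,dB/10)
  Stage 1: F_1 = 10^(6.76/10) = 4.742, G_1 = 10^(−6.76/10) = 0.2109
  Stage 2: F_2 = 10^(0.697/10) = 1.174, G_2 = 10^(23.5/10) = 223.9
Friis cascade:
  F = 4.742 + (1.174 − 1)/0.2109 = 5.568
NF = 10 log₁₀(5.568) = 7.46 dB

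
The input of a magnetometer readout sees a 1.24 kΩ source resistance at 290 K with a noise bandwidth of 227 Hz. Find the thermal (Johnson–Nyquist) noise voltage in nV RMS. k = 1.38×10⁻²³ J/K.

67.1 nV

V_n = √(4kTRB)
4kTRB = 4 × 1.38×10⁻²³ × 290 × 1.24×10³ × 2.27×10² = 4.51×10⁻¹⁵ V²
V_n = √(4.51×10⁻¹⁵) = 6.71×10⁻⁸ V = 67.1 nV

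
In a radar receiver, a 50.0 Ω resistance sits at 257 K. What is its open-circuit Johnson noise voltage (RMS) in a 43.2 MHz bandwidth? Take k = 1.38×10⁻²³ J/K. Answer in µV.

V_n = √(4kTRB)
4kTRB = 4 × 1.38×10⁻²³ × 257 × 5.00×10¹ × 4.32×10⁷ = 3.06×10⁻¹¹ V²
V_n = √(3.06×10⁻¹¹) = 5.54×10⁻⁶ V = 5.54 µV

5.54 µV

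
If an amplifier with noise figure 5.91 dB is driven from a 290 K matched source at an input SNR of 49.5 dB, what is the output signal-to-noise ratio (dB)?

43.59 dB

By definition F = SNR_in/SNR_out, so in dB: SNR_out = SNR_in − NF
SNR_out = 49.5 − 5.91 = 43.59 dB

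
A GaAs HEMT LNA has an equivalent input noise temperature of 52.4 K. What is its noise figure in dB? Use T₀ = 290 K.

F = 1 + T_e/T₀ = 1 + 52.4/290 = 1.18069
NF = 10 log₁₀(1.18069) = 0.721 dB

0.721 dB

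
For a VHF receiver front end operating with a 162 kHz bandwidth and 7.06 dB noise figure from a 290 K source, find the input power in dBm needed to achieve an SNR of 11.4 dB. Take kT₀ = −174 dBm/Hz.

Sensitivity = −174 + 10 log₁₀(B) + NF + SNR_min
= −174 + 52.1 + 7.06 + 11.4
= −103.44 dBm → −103.4 dBm

−103.4 dBm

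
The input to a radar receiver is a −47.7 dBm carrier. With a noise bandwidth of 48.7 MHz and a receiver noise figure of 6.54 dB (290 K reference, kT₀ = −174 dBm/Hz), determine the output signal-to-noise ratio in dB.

42.9 dB

Noise floor: N = −174 + 10 log₁₀(B) + NF
10 log₁₀(4.87×10⁷) = 76.88 dB
N = −174 + 76.88 + 6.54 = −90.58 dBm
SNR = P_sig − N = −47.7 − (−90.58) = 42.88 dB → 42.9 dB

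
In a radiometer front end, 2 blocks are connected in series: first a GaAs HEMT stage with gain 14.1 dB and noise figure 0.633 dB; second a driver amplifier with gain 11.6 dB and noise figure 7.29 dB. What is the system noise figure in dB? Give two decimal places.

Convert to linear (a loss of L dB is a gain of −L dB): F_i = 10^(NF_i/10), G_i = 10^(G_i,dB/10)
  Stage 1: F_1 = 10^(0.633/10) = 1.157, G_1 = 10^(14.1/10) = 25.70
  Stage 2: F_2 = 10^(7.29/10) = 5.358, G_2 = 10^(11.6/10) = 14.45
Friis cascade:
  F = 1.157 + (5.358 − 1)/25.70 = 1.326
NF = 10 log₁₀(1.326) = 1.23 dB

1.23 dB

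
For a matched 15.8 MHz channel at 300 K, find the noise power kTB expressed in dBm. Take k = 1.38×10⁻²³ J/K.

−101.8 dBm

P_n = kTB = 1.38×10⁻²³ × 300 × 1.58×10⁷ = 6.54×10⁻¹⁴ W
In dBm: 10 log₁₀(6.54×10⁻¹⁴ / 10⁻³) = −101.8 dBm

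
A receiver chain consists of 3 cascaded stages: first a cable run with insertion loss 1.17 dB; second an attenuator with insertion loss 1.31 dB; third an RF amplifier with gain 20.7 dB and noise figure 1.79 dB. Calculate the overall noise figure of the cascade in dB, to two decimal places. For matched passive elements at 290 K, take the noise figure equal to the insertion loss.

4.27 dB

Convert to linear (a loss of L dB is a gain of −L dB): F_i = 10^(NF_i/10), G_i = 10^(G_i,dB/10)
  Stage 1: F_1 = 10^(1.17/10) = 1.309, G_1 = 10^(−1.17/10) = 0.7638
  Stage 2: F_2 = 10^(1.31/10) = 1.352, G_2 = 10^(−1.31/10) = 0.7396
  Stage 3: F_3 = 10^(1.79/10) = 1.510, G_3 = 10^(20.7/10) = 117.5
Friis cascade:
  F = 1.309 + (1.352 − 1)/0.7638 + (1.510 − 1)/0.5649 = 2.673
NF = 10 log₁₀(2.673) = 4.27 dB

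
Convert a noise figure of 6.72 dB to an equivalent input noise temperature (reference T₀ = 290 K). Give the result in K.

1073 K

F = 10^(6.72/10) = 4.69894
T_e = (F − 1)·T₀ = (4.69894 − 1) × 290 = 1073 K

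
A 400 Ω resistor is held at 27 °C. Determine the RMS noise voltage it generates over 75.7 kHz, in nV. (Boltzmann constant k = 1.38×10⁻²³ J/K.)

708 nV

T = 27 °C + 273.15 = 300.15 K
V_n = √(4kTRB)
4kTRB = 4 × 1.38×10⁻²³ × 300.15 × 4.00×10² × 7.57×10⁴ = 5.02×10⁻¹³ V²
V_n = √(5.02×10⁻¹³) = 7.08×10⁻⁷ V = 708 nV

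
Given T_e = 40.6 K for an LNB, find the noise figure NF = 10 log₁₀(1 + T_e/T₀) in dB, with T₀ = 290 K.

0.569 dB

F = 1 + T_e/T₀ = 1 + 40.6/290 = 1.14
NF = 10 log₁₀(1.14) = 0.569 dB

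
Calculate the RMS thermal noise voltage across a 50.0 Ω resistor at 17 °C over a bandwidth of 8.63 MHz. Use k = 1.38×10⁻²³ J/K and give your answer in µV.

T = 17 °C + 273.15 = 290.15 K
V_n = √(4kTRB)
4kTRB = 4 × 1.38×10⁻²³ × 290.15 × 5.00×10¹ × 8.63×10⁶ = 6.91×10⁻¹² V²
V_n = √(6.91×10⁻¹²) = 2.63×10⁻⁶ V = 2.63 µV

2.63 µV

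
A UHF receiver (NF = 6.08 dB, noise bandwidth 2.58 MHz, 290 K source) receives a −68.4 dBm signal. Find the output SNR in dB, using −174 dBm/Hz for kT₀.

35.4 dB

Noise floor: N = −174 + 10 log₁₀(B) + NF
10 log₁₀(2.58×10⁶) = 64.12 dB
N = −174 + 64.12 + 6.08 = −103.80 dBm
SNR = P_sig − N = −68.4 − (−103.80) = 35.40 dB → 35.4 dB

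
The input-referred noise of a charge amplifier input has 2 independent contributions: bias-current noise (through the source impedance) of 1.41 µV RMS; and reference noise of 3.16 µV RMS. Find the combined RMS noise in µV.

Uncorrelated sources add in power (mean-square): V_tot = √(ΣV_i²)
V_tot = √[(1.41×10⁻⁶)² + (3.16×10⁻⁶)²] = 3.46×10⁻⁶ V = 3.46 µV

3.46 µV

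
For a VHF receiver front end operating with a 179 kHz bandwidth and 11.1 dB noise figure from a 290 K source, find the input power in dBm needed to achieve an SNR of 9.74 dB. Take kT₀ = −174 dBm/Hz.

Sensitivity = −174 + 10 log₁₀(B) + NF + SNR_min
= −174 + 52.53 + 11.1 + 9.74
= −100.63 dBm → −100.6 dBm

−100.6 dBm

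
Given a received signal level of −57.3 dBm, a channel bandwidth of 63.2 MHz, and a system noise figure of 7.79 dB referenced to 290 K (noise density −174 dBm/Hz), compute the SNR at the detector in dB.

Noise floor: N = −174 + 10 log₁₀(B) + NF
10 log₁₀(6.32×10⁷) = 78.01 dB
N = −174 + 78.01 + 7.79 = −88.20 dBm
SNR = P_sig − N = −57.3 − (−88.20) = 30.90 dB → 30.9 dB

30.9 dB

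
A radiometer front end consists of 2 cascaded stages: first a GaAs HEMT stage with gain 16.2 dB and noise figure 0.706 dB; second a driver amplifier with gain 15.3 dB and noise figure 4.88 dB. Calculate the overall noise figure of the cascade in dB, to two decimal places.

Convert to linear (a loss of L dB is a gain of −L dB): F_i = 10^(NF_i/10), G_i = 10^(G_i,dB/10)
  Stage 1: F_1 = 10^(0.706/10) = 1.177, G_1 = 10^(16.2/10) = 41.69
  Stage 2: F_2 = 10^(4.88/10) = 3.076, G_2 = 10^(15.3/10) = 33.88
Friis cascade:
  F = 1.177 + (3.076 − 1)/41.69 = 1.226
NF = 10 log₁₀(1.226) = 0.89 dB

0.89 dB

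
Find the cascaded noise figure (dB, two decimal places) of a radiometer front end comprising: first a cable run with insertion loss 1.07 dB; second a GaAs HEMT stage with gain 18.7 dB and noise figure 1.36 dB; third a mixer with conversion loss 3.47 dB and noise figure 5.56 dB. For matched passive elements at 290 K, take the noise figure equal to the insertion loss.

Convert to linear (a loss of L dB is a gain of −L dB): F_i = 10^(NF_i/10), G_i = 10^(G_i,dB/10)
  Stage 1: F_1 = 10^(1.07/10) = 1.279, G_1 = 10^(−1.07/10) = 0.7816
  Stage 2: F_2 = 10^(1.36/10) = 1.368, G_2 = 10^(18.7/10) = 74.13
  Stage 3: F_3 = 10^(5.56/10) = 3.597, G_3 = 10^(−3.47/10) = 0.4498
Friis cascade:
  F = 1.279 + (1.368 − 1)/0.7816 + (3.597 − 1)/57.94 = 1.795
NF = 10 log₁₀(1.795) = 2.54 dB

2.54 dB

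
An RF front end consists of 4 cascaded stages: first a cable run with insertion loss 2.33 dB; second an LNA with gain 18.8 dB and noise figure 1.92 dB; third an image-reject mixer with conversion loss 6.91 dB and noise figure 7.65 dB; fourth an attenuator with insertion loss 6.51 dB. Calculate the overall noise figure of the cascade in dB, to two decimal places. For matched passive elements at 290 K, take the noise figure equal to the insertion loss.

Convert to linear (a loss of L dB is a gain of −L dB): F_i = 10^(NF_i/10), G_i = 10^(G_i,dB/10)
  Stage 1: F_1 = 10^(2.33/10) = 1.710, G_1 = 10^(−2.33/10) = 0.5848
  Stage 2: F_2 = 10^(1.92/10) = 1.556, G_2 = 10^(18.8/10) = 75.86
  Stage 3: F_3 = 10^(7.65/10) = 5.821, G_3 = 10^(−6.91/10) = 0.2037
  Stage 4: F_4 = 10^(6.51/10) = 4.477, G_4 = 10^(−6.51/10) = 0.2234
Friis cascade:
  F = 1.710 + (1.556 − 1)/0.5848 + (5.821 − 1)/44.36 + (4.477 − 1)/9.036 = 3.154
NF = 10 log₁₀(3.154) = 4.99 dB

4.99 dB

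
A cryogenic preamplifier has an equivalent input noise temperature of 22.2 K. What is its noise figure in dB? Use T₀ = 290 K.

F = 1 + T_e/T₀ = 1 + 22.2/290 = 1.07655
NF = 10 log₁₀(1.07655) = 0.320 dB

0.320 dB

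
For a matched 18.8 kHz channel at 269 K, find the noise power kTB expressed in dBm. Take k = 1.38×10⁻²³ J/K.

−131.6 dBm

P_n = kTB = 1.38×10⁻²³ × 269 × 1.88×10⁴ = 6.98×10⁻¹⁷ W
In dBm: 10 log₁₀(6.98×10⁻¹⁷ / 10⁻³) = −131.6 dBm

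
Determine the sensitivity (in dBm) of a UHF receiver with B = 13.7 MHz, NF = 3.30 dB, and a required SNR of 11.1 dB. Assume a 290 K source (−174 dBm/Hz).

−88.2 dBm

Sensitivity = −174 + 10 log₁₀(B) + NF + SNR_min
= −174 + 71.37 + 3.30 + 11.1
= −88.23 dBm → −88.2 dBm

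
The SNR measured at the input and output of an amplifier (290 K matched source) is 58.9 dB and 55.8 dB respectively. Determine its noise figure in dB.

3.1 dB

NF (dB) = SNR_in(dB) − SNR_out(dB) when the source is at T₀
NF = 58.9 − 55.8 = 3.1 dB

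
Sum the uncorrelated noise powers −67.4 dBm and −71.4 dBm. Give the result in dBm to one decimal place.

Convert to linear, add, convert back:
P₁ = 1.82×10⁻¹⁰ W, P₂ = 7.24×10⁻¹¹ W
P_tot = 2.54×10⁻¹⁰ W → 10 log₁₀(P_tot / 10⁻³) = −65.9 dBm

−65.9 dBm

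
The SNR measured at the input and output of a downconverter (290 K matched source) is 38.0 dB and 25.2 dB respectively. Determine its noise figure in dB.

12.8 dB

NF (dB) = SNR_in(dB) − SNR_out(dB) when the source is at T₀
NF = 38.0 − 25.2 = 12.8 dB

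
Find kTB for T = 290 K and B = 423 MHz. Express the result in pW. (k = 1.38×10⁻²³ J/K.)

P_n = kTB = 1.38×10⁻²³ × 290 × 4.23×10⁸ = 1.69×10⁻¹² W = 1.69 pW

1.69 pW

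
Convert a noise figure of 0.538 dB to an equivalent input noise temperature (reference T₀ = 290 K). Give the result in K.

F = 10^(0.538/10) = 1.13188
T_e = (F − 1)·T₀ = (1.13188 − 1) × 290 = 38.2 K

38.2 K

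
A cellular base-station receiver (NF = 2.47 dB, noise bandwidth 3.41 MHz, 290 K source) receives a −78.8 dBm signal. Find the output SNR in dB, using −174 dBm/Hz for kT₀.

27.4 dB

Noise floor: N = −174 + 10 log₁₀(B) + NF
10 log₁₀(3.41×10⁶) = 65.33 dB
N = −174 + 65.33 + 2.47 = −106.20 dBm
SNR = P_sig − N = −78.8 − (−106.20) = 27.40 dB → 27.4 dB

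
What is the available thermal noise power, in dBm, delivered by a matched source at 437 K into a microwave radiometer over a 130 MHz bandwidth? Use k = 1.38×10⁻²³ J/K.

P_n = kTB = 1.38×10⁻²³ × 437 × 1.30×10⁸ = 7.84×10⁻¹³ W
In dBm: 10 log₁₀(7.84×10⁻¹³ / 10⁻³) = −91.1 dBm

−91.1 dBm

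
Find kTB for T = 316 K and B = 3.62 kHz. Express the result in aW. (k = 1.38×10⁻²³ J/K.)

15.8 aW

P_n = kTB = 1.38×10⁻²³ × 316 × 3.62×10³ = 1.58×10⁻¹⁷ W = 15.8 aW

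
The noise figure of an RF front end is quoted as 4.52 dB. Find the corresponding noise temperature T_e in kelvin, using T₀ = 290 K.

F = 10^(4.52/10) = 2.83139
T_e = (F − 1)·T₀ = (2.83139 − 1) × 290 = 531 K

531 K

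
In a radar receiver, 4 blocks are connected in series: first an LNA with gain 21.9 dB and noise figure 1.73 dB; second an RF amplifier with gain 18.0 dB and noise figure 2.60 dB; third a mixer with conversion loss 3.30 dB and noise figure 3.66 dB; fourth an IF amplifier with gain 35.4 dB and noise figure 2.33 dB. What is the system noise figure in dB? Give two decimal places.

1.75 dB

Convert to linear (a loss of L dB is a gain of −L dB): F_i = 10^(NF_i/10), G_i = 10^(G_i,dB/10)
  Stage 1: F_1 = 10^(1.73/10) = 1.489, G_1 = 10^(21.9/10) = 154.9
  Stage 2: F_2 = 10^(2.60/10) = 1.820, G_2 = 10^(18.0/10) = 63.10
  Stage 3: F_3 = 10^(3.66/10) = 2.323, G_3 = 10^(−3.30/10) = 0.4677
  Stage 4: F_4 = 10^(2.33/10) = 1.710, G_4 = 10^(35.4/10) = 3467
Friis cascade:
  F = 1.489 + (1.820 − 1)/154.9 + (2.323 − 1)/9772 + (1.710 − 1)/4571 = 1.495
NF = 10 log₁₀(1.495) = 1.75 dB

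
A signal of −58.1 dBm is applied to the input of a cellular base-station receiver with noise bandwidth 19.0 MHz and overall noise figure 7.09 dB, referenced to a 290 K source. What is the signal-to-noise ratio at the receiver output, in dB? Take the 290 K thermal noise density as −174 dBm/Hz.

36.0 dB

Noise floor: N = −174 + 10 log₁₀(B) + NF
10 log₁₀(1.90×10⁷) = 72.79 dB
N = −174 + 72.79 + 7.09 = −94.12 dBm
SNR = P_sig − N = −58.1 − (−94.12) = 36.02 dB → 36.0 dB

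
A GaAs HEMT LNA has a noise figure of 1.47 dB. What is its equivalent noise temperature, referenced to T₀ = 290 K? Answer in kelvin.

F = 10^(1.47/10) = 1.40281
T_e = (F − 1)·T₀ = (1.40281 − 1) × 290 = 117 K

117 K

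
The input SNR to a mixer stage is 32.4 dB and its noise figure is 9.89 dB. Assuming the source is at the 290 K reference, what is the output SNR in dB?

By definition F = SNR_in/SNR_out, so in dB: SNR_out = SNR_in − NF
SNR_out = 32.4 − 9.89 = 22.51 dB

22.51 dB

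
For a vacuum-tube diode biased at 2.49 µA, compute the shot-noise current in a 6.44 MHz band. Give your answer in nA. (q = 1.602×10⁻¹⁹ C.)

2.27 nA

I_n = √(2qI·B)
2qI·B = 2 × 1.602×10⁻¹⁹ × 2.49×10⁻⁶ × 6.44×10⁶ = 5.14×10⁻¹⁸ A²
I_n = √(5.14×10⁻¹⁸) = 2.27×10⁻⁹ A = 2.27 nA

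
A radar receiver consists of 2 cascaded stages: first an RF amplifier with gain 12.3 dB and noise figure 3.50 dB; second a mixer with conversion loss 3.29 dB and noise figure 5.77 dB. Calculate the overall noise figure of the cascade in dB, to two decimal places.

Convert to linear (a loss of L dB is a gain of −L dB): F_i = 10^(NF_i/10), G_i = 10^(G_i,dB/10)
  Stage 1: F_1 = 10^(3.50/10) = 2.239, G_1 = 10^(12.3/10) = 16.98
  Stage 2: F_2 = 10^(5.77/10) = 3.776, G_2 = 10^(−3.29/10) = 0.4688
Friis cascade:
  F = 2.239 + (3.776 − 1)/16.98 = 2.402
NF = 10 log₁₀(2.402) = 3.81 dB

3.81 dB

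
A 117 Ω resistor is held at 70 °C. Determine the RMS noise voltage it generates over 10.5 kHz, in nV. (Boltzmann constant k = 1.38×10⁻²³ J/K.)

153 nV

T = 70 °C + 273.15 = 343.15 K
V_n = √(4kTRB)
4kTRB = 4 × 1.38×10⁻²³ × 343.15 × 1.17×10² × 1.05×10⁴ = 2.33×10⁻¹⁴ V²
V_n = √(2.33×10⁻¹⁴) = 1.53×10⁻⁷ V = 153 nV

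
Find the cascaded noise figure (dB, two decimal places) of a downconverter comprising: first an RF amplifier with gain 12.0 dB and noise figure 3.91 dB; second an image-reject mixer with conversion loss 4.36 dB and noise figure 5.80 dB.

Convert to linear (a loss of L dB is a gain of −L dB): F_i = 10^(NF_i/10), G_i = 10^(G_i,dB/10)
  Stage 1: F_1 = 10^(3.91/10) = 2.460, G_1 = 10^(12.0/10) = 15.85
  Stage 2: F_2 = 10^(5.80/10) = 3.802, G_2 = 10^(−4.36/10) = 0.3664
Friis cascade:
  F = 2.460 + (3.802 − 1)/15.85 = 2.637
NF = 10 log₁₀(2.637) = 4.21 dB

4.21 dB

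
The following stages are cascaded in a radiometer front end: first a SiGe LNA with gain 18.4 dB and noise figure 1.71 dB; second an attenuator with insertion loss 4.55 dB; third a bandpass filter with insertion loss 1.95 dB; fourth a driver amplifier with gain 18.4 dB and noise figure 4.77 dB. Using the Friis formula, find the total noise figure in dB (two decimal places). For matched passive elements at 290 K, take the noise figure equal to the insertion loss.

Convert to linear (a loss of L dB is a gain of −L dB): F_i = 10^(NF_i/10), G_i = 10^(G_i,dB/10)
  Stage 1: F_1 = 10^(1.71/10) = 1.483, G_1 = 10^(18.4/10) = 69.18
  Stage 2: F_2 = 10^(4.55/10) = 2.851, G_2 = 10^(−4.55/10) = 0.3508
  Stage 3: F_3 = 10^(1.95/10) = 1.567, G_3 = 10^(−1.95/10) = 0.6383
  Stage 4: F_4 = 10^(4.77/10) = 2.999, G_4 = 10^(18.4/10) = 69.18
Friis cascade:
  F = 1.483 + (2.851 − 1)/69.18 + (1.567 − 1)/24.27 + (2.999 − 1)/15.49 = 1.662
NF = 10 log₁₀(1.662) = 2.21 dB

2.21 dB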